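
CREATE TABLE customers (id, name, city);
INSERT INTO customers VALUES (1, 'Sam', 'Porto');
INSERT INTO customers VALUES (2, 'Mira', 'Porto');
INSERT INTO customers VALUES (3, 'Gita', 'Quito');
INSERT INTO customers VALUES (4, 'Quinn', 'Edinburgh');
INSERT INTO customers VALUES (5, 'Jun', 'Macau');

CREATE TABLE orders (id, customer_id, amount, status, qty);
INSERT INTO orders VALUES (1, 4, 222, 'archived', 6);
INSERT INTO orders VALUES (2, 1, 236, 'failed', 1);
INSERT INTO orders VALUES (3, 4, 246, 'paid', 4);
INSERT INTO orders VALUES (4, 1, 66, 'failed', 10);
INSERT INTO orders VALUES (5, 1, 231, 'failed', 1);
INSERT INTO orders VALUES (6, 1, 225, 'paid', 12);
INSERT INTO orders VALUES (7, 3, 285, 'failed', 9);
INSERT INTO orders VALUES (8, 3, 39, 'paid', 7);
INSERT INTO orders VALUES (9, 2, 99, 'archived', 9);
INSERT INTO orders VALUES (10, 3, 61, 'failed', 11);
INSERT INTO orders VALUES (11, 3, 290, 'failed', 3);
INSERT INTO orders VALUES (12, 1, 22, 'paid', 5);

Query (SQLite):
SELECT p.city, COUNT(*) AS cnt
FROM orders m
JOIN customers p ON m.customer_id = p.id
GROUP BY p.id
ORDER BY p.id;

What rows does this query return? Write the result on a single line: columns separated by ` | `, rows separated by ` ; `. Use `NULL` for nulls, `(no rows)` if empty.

Porto | 5 ; Porto | 1 ; Quito | 4 ; Edinburgh | 2

Join each orders row to its customers via customer_id.
Group joined rows by customers.id; compute COUNT(*) per group.
  1: ids {2, 4, 5, 6, 12} → COUNT(*)=5
  2: ids {9} → COUNT(*)=1
  3: ids {7, 8, 10, 11} → COUNT(*)=4
  4: ids {1, 3} → COUNT(*)=2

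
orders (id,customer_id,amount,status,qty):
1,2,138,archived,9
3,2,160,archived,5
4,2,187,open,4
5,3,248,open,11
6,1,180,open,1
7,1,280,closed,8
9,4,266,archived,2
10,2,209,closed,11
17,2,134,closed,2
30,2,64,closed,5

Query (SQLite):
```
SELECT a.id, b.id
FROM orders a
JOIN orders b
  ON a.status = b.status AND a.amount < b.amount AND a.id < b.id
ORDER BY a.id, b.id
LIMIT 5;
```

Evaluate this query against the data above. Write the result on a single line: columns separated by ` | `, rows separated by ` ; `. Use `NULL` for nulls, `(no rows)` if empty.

Pairs (a,b) with same status, a.amount < b.amount, a.id < b.id.
status groups: archived:{1,3,9} closed:{7,10,17,30} open:{4,5,6}
Ordered by (a.id, b.id); first 5.

1 | 3 ; 1 | 9 ; 3 | 9 ; 4 | 5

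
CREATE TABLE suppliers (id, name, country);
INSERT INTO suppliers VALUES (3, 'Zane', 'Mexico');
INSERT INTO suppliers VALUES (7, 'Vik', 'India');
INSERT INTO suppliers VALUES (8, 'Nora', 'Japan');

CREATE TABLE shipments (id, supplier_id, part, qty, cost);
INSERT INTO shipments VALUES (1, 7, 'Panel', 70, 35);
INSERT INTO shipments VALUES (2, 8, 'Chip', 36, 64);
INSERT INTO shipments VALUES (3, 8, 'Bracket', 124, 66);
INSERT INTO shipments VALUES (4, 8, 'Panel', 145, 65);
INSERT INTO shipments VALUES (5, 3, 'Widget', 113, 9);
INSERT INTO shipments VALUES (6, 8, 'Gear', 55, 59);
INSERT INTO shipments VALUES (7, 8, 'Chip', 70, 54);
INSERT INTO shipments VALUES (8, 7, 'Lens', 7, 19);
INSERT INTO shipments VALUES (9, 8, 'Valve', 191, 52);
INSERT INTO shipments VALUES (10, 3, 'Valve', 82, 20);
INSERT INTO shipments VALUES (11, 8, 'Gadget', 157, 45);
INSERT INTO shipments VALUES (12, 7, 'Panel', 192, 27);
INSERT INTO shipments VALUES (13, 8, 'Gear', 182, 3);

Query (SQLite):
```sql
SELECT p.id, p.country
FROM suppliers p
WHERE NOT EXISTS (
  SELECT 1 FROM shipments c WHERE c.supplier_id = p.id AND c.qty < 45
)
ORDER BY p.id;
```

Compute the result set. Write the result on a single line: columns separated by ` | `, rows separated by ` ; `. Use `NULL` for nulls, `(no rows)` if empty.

3 | Mexico

For each suppliers row, check whether any shipments with matching supplier_id has qty < 45.
Keep rows where that is false.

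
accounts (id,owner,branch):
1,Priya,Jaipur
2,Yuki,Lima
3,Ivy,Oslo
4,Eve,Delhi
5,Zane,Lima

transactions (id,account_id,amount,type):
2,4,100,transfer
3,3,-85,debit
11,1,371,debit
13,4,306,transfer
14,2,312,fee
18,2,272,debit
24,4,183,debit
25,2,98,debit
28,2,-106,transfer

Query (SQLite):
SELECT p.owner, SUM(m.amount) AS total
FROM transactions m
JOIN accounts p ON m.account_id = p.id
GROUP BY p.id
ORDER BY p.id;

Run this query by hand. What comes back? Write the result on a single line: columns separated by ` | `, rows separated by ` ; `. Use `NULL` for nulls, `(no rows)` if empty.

Join each transactions row to its accounts via account_id.
Group joined rows by accounts.id; compute SUM(m.amount) per group.
  1: ids {11} → SUM(m.amount)=371
  2: ids {14, 18, 25, 28} → SUM(m.amount)=576
  3: ids {3} → SUM(m.amount)=-85
  4: ids {2, 13, 24} → SUM(m.amount)=589

Priya | 371 ; Yuki | 576 ; Ivy | -85 ; Eve | 589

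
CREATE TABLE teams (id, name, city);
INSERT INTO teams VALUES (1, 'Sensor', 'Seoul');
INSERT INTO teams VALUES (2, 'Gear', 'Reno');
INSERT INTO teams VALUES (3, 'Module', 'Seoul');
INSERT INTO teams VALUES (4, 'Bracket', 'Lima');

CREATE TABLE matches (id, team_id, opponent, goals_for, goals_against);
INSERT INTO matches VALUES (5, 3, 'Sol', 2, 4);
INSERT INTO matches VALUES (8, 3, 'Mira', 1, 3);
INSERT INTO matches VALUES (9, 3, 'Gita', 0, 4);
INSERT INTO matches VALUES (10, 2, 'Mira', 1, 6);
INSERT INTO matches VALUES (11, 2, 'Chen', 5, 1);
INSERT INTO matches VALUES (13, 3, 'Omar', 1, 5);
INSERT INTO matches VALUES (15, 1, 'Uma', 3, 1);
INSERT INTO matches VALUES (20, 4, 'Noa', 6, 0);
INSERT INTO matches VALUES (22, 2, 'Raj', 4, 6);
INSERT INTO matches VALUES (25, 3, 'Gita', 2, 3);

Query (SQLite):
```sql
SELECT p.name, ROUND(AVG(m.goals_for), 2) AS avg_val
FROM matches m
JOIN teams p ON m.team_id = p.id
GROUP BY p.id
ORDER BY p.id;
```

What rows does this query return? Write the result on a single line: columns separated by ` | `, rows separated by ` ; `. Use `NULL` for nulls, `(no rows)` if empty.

Join each matches row to its teams via team_id.
Group joined rows by teams.id; compute ROUND(AVG(m.goals_for), 2) per group.
  1: ids {15} → ROUND(AVG(m.goals_for), 2)=3
  2: ids {10, 11, 22} → ROUND(AVG(m.goals_for), 2)=3.33
  3: ids {5, 8, 9, 13, 25} → ROUND(AVG(m.goals_for), 2)=1.2
  4: ids {20} → ROUND(AVG(m.goals_for), 2)=6

Sensor | 3 ; Gear | 3.33 ; Module | 1.2 ; Bracket | 6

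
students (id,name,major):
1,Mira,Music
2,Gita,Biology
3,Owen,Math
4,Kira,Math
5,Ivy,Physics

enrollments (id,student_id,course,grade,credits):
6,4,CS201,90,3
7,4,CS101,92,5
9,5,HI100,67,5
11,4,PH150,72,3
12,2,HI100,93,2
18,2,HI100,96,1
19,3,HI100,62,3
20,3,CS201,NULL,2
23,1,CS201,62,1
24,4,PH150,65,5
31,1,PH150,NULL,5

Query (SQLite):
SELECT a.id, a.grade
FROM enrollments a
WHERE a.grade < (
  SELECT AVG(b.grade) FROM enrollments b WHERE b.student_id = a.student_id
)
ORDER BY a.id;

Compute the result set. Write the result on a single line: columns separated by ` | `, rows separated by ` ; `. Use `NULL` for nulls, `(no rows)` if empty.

11 | 72 ; 12 | 93 ; 24 | 65

For each enrollments row a, compute AVG(grade) over rows sharing a.student_id.
Keep row a if a.grade < that per-group AVG.
  student_id=1: AVG(grade) = 62.0
  student_id=2: AVG(grade) = 94.5
  student_id=3: AVG(grade) = 62.0
  student_id=4: AVG(grade) = 79.75
  student_id=5: AVG(grade) = 67.0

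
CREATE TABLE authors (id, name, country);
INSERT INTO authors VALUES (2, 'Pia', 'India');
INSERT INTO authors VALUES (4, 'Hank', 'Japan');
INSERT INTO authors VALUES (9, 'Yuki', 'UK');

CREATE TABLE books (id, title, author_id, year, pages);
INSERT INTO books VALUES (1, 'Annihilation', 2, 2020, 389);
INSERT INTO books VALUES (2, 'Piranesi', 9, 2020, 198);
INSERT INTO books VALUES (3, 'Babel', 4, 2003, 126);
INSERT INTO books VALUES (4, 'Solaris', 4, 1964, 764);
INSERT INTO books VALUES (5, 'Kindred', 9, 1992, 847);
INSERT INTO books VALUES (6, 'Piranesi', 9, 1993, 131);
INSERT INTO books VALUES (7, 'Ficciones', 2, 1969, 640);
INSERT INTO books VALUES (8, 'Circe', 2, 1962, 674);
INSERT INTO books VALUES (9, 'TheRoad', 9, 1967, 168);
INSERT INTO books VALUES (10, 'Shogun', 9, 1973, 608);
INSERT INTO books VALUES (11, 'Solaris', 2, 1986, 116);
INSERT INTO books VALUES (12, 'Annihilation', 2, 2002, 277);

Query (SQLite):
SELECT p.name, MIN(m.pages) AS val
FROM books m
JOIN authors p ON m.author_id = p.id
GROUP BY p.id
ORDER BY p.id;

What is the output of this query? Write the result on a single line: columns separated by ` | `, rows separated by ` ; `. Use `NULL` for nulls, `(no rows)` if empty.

Join each books row to its authors via author_id.
Group joined rows by authors.id; compute MIN(m.pages) per group.
  2: ids {1, 7, 8, 11, 12} → MIN(m.pages)=116
  4: ids {3, 4} → MIN(m.pages)=126
  9: ids {2, 5, 6, 9, 10} → MIN(m.pages)=131

Pia | 116 ; Hank | 126 ; Yuki | 131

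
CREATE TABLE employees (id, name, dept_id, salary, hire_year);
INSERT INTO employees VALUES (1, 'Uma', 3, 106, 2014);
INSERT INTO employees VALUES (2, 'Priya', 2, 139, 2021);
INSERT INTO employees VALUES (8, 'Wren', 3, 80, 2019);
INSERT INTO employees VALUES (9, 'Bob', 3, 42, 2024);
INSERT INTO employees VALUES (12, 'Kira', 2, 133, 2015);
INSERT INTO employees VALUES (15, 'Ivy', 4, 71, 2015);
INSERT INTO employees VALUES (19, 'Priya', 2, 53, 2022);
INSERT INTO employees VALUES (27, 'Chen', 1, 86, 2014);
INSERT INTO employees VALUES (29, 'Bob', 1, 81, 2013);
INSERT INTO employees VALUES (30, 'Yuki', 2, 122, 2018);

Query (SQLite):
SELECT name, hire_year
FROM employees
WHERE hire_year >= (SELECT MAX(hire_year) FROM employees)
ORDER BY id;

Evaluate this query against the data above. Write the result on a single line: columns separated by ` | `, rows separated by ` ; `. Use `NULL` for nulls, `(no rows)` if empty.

Scalar subquery: MAX(hire_year) over all employees rows = 2024.
Keep rows where hire_year >= that value.

Bob | 2024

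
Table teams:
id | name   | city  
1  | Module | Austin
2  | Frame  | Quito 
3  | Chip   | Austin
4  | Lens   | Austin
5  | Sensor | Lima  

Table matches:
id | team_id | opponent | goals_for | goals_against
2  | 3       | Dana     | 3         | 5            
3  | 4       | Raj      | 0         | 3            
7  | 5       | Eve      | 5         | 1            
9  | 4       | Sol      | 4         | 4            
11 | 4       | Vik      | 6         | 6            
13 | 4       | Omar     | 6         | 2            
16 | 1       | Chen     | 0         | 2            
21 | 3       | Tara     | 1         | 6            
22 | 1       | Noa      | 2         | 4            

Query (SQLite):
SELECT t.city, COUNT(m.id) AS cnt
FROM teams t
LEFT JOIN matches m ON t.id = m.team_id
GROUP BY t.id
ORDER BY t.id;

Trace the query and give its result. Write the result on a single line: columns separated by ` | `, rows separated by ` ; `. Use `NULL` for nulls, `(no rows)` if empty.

Austin | 2 ; Quito | 0 ; Austin | 2 ; Austin | 4 ; Lima | 1

LEFT JOIN keeps every teams row; unmatched ones get NULL for matches columns.
Group by teams.id and compute COUNT(m.id). COUNT(col) of an all-NULL group is 0.
  1: ids {16, 22} → COUNT(m.id)=2
  2: ids {—} → COUNT(m.id)=0
  3: ids {2, 21} → COUNT(m.id)=2
  4: ids {3, 9, 11, 13} → COUNT(m.id)=4
  5: ids {7} → COUNT(m.id)=1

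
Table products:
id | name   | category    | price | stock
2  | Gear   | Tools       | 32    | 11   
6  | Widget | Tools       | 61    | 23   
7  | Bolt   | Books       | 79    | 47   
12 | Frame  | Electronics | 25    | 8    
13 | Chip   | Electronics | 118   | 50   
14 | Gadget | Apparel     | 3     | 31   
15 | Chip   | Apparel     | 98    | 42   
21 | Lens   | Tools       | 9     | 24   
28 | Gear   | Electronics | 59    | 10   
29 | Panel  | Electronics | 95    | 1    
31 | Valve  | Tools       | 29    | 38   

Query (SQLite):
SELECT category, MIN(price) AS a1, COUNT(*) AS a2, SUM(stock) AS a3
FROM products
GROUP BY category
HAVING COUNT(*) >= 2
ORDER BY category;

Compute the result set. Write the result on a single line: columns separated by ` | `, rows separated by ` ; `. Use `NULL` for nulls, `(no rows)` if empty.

Apparel | 3 | 2 | 73 ; Electronics | 25 | 4 | 69 ; Tools | 9 | 4 | 96

Group products by category.
Per group compute: MIN(price), COUNT(*), SUM(stock).
HAVING: drop groups with fewer than 2 rows.
  Apparel: ids {14, 15} → MIN(price)=3, COUNT(*)=2, SUM(stock)=73
  Books: ids {7} → MIN(price)=79, COUNT(*)=1, SUM(stock)=47
  Electronics: ids {12, 13, 28, 29} → MIN(price)=25, COUNT(*)=4, SUM(stock)=69
  Tools: ids {2, 6, 21, 31} → MIN(price)=9, COUNT(*)=4, SUM(stock)=96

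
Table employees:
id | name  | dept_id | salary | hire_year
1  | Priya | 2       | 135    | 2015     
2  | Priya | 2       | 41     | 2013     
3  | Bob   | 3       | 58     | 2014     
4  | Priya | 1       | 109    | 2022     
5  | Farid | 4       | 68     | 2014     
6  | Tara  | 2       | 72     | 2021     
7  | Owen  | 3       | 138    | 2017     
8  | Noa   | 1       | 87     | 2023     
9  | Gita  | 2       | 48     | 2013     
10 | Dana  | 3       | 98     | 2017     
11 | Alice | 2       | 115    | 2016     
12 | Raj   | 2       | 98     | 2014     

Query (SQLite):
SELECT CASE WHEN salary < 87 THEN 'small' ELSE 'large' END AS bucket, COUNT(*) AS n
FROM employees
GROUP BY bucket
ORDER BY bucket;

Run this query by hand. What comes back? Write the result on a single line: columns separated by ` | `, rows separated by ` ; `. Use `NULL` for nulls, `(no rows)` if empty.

large | 7 ; small | 5

Bucket rows by salary < 87 → 'small' else 'large'; count each bucket.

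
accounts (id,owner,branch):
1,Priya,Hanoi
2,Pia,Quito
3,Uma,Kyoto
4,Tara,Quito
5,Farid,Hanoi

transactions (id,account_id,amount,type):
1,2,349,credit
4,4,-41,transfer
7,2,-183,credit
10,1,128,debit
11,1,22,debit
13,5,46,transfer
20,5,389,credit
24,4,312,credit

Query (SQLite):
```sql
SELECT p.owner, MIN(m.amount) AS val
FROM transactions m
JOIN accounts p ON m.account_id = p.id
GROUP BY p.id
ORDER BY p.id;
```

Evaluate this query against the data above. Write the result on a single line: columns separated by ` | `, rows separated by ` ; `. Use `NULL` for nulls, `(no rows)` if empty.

Priya | 22 ; Pia | -183 ; Tara | -41 ; Farid | 46

Join each transactions row to its accounts via account_id.
Group joined rows by accounts.id; compute MIN(m.amount) per group.
  1: ids {10, 11} → MIN(m.amount)=22
  2: ids {1, 7} → MIN(m.amount)=-183
  4: ids {4, 24} → MIN(m.amount)=-41
  5: ids {13, 20} → MIN(m.amount)=46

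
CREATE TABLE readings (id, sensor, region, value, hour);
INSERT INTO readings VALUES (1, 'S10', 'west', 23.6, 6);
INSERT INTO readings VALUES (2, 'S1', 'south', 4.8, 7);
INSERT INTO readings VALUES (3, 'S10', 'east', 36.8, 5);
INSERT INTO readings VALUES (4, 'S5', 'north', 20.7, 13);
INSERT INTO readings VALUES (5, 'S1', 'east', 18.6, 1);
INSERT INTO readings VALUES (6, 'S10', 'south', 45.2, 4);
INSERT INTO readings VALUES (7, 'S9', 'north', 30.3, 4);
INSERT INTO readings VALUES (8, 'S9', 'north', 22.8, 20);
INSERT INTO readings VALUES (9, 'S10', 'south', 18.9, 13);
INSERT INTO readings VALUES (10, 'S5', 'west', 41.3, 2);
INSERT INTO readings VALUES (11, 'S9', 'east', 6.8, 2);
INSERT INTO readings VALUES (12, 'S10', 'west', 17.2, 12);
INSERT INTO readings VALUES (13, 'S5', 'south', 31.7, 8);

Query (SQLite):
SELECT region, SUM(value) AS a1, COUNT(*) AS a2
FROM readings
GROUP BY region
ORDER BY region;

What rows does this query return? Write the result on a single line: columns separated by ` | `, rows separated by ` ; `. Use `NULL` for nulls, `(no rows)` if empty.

east | 62.2 | 3 ; north | 73.8 | 3 ; south | 100.6 | 4 ; west | 82.1 | 3

Group readings by region.
Per group compute: SUM(value), COUNT(*).
  east: ids {3, 5, 11} → SUM(value)=62.2, COUNT(*)=3
  north: ids {4, 7, 8} → SUM(value)=73.8, COUNT(*)=3
  south: ids {2, 6, 9, 13} → SUM(value)=100.6, COUNT(*)=4
  west: ids {1, 10, 12} → SUM(value)=82.1, COUNT(*)=3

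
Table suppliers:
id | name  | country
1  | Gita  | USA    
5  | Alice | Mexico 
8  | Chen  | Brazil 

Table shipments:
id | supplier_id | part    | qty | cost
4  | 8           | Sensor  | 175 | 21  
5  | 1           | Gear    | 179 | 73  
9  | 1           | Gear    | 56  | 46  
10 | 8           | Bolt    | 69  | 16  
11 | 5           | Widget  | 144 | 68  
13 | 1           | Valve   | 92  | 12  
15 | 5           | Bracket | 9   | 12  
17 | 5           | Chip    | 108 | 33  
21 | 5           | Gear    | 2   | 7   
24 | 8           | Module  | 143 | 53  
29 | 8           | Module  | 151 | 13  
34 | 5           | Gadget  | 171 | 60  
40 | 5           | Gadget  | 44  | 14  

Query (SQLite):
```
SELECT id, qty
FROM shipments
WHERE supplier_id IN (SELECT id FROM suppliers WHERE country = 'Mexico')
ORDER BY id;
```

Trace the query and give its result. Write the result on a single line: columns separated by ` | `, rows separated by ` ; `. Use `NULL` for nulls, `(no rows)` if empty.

11 | 144 ; 15 | 9 ; 17 | 108 ; 21 | 2 ; 34 | 171 ; 40 | 44

Inner query: suppliers.id where country = 'Mexico'.
Outer: keep shipments rows whose supplier_id is in that set.
Inner query → {5}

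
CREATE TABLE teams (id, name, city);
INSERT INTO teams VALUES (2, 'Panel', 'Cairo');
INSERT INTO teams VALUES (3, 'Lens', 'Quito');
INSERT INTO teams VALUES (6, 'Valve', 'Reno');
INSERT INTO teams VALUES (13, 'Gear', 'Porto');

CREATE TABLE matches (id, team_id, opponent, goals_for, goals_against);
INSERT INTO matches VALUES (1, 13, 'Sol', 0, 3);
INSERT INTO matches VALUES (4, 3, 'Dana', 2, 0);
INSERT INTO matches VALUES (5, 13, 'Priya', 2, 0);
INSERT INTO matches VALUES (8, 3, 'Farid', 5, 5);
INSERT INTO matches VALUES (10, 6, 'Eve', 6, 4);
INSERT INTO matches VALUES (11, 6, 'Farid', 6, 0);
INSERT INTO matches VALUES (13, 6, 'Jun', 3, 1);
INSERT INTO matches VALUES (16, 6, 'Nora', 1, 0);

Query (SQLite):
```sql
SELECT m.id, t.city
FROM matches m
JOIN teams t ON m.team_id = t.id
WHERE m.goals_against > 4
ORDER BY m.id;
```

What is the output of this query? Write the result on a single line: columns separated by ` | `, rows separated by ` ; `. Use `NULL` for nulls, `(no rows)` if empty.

Each matches row matches the teams row where team_id = teams.id.
Then keep rows with m.goals_against > 4.

8 | Quito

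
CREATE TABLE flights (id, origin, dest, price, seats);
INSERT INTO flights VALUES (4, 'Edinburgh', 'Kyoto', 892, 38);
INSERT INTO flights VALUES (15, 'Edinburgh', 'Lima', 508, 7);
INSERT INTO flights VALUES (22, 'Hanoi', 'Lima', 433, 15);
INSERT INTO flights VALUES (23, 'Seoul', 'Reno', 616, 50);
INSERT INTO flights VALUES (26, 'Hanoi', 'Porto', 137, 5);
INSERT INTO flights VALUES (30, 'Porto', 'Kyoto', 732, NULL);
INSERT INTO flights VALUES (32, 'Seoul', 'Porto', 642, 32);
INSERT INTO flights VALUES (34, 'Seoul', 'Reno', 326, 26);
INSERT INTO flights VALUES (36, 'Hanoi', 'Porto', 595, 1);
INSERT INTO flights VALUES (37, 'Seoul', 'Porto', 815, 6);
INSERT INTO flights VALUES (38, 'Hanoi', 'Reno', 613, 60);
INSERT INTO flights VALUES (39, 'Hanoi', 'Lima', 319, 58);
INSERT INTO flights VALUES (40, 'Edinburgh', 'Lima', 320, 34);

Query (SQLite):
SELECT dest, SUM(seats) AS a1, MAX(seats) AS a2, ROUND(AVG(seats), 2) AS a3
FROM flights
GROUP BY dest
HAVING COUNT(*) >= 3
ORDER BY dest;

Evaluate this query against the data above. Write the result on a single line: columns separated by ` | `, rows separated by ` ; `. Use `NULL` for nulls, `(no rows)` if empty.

Lima | 114 | 58 | 28.5 ; Porto | 44 | 32 | 11 ; Reno | 136 | 60 | 45.33

Group flights by dest.
Per group compute: SUM(seats), MAX(seats), ROUND(AVG(seats), 2).
HAVING: drop groups with fewer than 3 rows.
  Kyoto: ids {4, 30} → SUM(seats)=38, MAX(seats)=38, ROUND(AVG(seats), 2)=38
  Lima: ids {15, 22, 39, 40} → SUM(seats)=114, MAX(seats)=58, ROUND(AVG(seats), 2)=28.5
  Porto: ids {26, 32, 36, 37} → SUM(seats)=44, MAX(seats)=32, ROUND(AVG(seats), 2)=11
  Reno: ids {23, 34, 38} → SUM(seats)=136, MAX(seats)=60, ROUND(AVG(seats), 2)=45.33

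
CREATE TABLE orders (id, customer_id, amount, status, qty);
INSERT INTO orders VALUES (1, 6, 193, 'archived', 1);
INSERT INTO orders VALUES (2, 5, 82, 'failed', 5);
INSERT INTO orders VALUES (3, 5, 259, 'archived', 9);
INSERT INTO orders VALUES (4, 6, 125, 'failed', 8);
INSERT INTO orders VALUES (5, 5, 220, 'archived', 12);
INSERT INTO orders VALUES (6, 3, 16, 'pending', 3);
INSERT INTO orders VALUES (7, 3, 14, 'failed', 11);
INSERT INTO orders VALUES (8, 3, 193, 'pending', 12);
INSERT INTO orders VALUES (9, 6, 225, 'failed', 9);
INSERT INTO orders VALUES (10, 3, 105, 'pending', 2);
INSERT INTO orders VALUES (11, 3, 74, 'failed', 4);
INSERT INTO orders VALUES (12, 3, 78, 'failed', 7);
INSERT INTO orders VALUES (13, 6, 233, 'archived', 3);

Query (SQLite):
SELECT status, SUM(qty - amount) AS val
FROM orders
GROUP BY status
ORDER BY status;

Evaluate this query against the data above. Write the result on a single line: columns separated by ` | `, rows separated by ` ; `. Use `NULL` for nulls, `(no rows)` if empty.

archived | -880 ; failed | -554 ; pending | -297

For each row compute qty - amount.
Group by status; take SUM of the expression per group.
  archived: ids {1, 3, 5, 13} → SUM(qty - amount)=-880
  failed: ids {2, 4, 7, 9, 11, 12} → SUM(qty - amount)=-554
  pending: ids {6, 8, 10} → SUM(qty - amount)=-297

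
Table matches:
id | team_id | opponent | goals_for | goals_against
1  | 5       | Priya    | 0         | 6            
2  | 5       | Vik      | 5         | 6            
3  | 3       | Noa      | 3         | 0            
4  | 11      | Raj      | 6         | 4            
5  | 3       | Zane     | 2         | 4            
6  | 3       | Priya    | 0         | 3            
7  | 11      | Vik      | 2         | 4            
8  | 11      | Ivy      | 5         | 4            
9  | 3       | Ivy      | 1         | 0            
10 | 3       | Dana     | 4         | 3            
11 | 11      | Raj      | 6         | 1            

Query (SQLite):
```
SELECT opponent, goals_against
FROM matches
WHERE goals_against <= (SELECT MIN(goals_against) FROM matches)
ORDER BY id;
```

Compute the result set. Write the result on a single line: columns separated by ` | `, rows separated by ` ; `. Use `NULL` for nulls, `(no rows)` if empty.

Noa | 0 ; Ivy | 0

Scalar subquery: MIN(goals_against) over all matches rows = 0.
Keep rows where goals_against <= that value.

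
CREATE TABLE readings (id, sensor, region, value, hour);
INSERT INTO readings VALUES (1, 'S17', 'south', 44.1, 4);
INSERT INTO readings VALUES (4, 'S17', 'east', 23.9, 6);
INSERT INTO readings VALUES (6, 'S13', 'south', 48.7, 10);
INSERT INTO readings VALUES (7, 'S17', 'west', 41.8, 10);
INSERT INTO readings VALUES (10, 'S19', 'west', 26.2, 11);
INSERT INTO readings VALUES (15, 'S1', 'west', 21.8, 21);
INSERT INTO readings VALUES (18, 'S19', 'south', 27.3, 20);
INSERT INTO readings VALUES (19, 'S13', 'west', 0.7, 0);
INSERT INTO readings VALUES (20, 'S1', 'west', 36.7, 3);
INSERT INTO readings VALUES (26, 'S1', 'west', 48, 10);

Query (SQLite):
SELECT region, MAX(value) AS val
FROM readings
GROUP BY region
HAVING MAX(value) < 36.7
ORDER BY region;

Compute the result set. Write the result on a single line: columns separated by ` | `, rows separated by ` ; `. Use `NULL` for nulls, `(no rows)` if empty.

Partition readings by region; compute MAX(value) within each group.
HAVING: keep groups where MAX(value) < 36.7.
  east: ids {4} → MAX(value)=23.9
  south: ids {1, 6, 18} → MAX(value)=48.7
  west: ids {7, 10, 15, 19, 20, 26} → MAX(value)=48

east | 23.9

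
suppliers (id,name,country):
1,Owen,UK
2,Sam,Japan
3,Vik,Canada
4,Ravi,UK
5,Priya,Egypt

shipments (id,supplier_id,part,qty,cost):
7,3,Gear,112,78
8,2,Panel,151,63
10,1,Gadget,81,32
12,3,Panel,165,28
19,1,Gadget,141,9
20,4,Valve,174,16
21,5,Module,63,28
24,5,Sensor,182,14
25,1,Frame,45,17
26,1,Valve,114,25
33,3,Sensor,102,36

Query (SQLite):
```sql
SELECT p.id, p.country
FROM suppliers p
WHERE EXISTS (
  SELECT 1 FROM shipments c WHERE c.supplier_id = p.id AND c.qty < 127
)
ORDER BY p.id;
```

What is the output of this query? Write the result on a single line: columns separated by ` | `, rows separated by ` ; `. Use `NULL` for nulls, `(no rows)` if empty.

1 | UK ; 3 | Canada ; 5 | Egypt

For each suppliers row, check whether any shipments with matching supplier_id has qty < 127.
Keep rows where that is true.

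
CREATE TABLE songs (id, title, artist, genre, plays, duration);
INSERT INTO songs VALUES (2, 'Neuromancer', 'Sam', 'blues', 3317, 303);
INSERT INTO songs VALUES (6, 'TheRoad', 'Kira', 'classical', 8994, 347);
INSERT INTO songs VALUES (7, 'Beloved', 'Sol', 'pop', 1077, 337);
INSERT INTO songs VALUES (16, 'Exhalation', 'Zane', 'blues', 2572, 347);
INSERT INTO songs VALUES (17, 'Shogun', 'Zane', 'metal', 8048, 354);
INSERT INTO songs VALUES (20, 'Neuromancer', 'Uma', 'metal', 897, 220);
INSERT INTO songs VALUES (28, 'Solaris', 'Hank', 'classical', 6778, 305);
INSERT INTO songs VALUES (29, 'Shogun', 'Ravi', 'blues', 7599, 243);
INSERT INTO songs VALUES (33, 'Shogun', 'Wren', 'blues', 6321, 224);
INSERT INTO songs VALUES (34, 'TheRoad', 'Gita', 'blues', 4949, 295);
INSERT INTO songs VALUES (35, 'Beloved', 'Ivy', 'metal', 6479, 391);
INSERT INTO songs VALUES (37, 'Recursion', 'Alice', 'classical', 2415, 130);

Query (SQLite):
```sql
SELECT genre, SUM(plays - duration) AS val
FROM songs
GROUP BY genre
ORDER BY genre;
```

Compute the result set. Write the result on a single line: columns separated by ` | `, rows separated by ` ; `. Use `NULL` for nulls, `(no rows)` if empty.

For each row compute plays - duration.
Group by genre; take SUM of the expression per group.
  blues: ids {2, 16, 29, 33, 34} → SUM(plays - duration)=23346
  classical: ids {6, 28, 37} → SUM(plays - duration)=17405
  metal: ids {17, 20, 35} → SUM(plays - duration)=14459
  pop: ids {7} → SUM(plays - duration)=740

blues | 23346 ; classical | 17405 ; metal | 14459 ; pop | 740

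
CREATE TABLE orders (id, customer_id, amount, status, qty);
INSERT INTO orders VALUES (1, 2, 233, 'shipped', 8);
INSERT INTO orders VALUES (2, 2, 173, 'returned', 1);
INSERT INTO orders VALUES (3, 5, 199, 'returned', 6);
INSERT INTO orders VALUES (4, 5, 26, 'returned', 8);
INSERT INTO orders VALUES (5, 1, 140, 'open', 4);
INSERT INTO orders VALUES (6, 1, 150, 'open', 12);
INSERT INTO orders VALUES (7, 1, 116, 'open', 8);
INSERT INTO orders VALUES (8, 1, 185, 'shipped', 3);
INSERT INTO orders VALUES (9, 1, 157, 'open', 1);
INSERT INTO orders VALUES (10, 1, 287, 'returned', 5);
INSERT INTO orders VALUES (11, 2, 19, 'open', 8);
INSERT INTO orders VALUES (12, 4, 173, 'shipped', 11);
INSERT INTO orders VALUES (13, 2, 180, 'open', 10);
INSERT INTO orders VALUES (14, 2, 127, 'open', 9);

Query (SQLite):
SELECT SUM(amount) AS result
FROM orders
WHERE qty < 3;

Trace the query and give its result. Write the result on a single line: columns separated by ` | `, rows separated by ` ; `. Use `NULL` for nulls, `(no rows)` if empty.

Rows where qty < 3 → amount values: [173, 157].
SUM of non-NULL values = 330.

330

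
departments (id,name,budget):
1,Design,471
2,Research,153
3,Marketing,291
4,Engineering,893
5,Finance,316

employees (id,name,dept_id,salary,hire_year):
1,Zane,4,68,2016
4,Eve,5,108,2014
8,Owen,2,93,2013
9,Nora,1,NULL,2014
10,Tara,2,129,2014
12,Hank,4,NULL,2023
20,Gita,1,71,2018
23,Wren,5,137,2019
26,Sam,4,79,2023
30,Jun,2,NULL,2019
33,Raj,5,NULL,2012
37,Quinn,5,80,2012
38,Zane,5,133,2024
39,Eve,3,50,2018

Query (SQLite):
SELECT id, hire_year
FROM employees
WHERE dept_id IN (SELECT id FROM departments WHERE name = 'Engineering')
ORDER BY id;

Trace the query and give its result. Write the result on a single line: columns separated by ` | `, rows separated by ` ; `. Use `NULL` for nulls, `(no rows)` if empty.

Inner query: departments.id where name = 'Engineering'.
Outer: keep employees rows whose dept_id is in that set.
Inner query → {4}

1 | 2016 ; 12 | 2023 ; 26 | 2023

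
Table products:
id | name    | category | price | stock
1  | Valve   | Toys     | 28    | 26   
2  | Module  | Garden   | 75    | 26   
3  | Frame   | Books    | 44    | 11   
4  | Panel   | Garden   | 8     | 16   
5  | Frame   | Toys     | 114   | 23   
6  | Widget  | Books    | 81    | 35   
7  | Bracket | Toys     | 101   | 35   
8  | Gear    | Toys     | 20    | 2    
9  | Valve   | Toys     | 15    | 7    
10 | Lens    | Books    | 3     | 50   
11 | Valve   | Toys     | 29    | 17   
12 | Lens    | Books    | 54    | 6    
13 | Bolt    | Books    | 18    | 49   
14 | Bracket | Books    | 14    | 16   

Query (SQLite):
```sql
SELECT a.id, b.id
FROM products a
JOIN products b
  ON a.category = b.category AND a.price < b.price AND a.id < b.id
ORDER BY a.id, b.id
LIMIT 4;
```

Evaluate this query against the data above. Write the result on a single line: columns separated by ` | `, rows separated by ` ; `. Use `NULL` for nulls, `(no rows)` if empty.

1 | 5 ; 1 | 7 ; 1 | 11 ; 3 | 6

Pairs (a,b) with same category, a.price < b.price, a.id < b.id.
category groups: Books:{3,6,10,12,13,14} Garden:{2,4} Toys:{1,5,7,8,9,11}
Ordered by (a.id, b.id); first 4.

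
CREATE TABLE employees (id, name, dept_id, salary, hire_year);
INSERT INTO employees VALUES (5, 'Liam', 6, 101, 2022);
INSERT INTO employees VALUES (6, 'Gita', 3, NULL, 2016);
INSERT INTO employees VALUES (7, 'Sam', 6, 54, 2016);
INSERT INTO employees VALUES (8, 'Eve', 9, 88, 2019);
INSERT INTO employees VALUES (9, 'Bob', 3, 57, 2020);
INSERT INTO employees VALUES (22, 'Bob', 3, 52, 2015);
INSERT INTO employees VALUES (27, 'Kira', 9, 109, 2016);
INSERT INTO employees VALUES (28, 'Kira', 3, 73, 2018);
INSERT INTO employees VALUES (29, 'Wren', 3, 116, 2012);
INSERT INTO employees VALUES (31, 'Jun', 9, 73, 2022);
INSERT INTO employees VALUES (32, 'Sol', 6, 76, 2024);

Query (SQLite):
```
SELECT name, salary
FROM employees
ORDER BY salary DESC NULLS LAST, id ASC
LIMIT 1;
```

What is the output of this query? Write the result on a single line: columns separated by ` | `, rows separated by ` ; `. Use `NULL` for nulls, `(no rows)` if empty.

Wren | 116

Sort by salary desc, tiebreak id asc: (116, id=29), (109, id=27), (101, id=5), (88, id=8) …. Take first 1.
NULLS LAST: NULL salary rows go after all non-NULL rows (among themselves ordered by id asc).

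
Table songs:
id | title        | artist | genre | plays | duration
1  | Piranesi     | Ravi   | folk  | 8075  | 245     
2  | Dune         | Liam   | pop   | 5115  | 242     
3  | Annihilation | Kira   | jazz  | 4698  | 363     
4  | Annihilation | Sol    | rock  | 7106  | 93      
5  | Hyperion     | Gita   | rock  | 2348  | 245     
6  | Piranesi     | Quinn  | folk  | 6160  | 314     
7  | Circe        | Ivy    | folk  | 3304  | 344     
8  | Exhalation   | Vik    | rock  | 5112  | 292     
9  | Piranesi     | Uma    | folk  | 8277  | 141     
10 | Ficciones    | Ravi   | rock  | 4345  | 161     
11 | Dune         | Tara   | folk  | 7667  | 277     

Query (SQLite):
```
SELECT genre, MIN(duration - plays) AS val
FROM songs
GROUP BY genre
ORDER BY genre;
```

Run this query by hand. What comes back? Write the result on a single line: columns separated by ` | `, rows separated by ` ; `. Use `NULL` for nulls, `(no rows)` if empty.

For each row compute duration - plays.
Group by genre; take MIN of the expression per group.
  folk: ids {1, 6, 7, 9, 11} → MIN(duration - plays)=-8136
  jazz: ids {3} → MIN(duration - plays)=-4335
  pop: ids {2} → MIN(duration - plays)=-4873
  rock: ids {4, 5, 8, 10} → MIN(duration - plays)=-7013

folk | -8136 ; jazz | -4335 ; pop | -4873 ; rock | -7013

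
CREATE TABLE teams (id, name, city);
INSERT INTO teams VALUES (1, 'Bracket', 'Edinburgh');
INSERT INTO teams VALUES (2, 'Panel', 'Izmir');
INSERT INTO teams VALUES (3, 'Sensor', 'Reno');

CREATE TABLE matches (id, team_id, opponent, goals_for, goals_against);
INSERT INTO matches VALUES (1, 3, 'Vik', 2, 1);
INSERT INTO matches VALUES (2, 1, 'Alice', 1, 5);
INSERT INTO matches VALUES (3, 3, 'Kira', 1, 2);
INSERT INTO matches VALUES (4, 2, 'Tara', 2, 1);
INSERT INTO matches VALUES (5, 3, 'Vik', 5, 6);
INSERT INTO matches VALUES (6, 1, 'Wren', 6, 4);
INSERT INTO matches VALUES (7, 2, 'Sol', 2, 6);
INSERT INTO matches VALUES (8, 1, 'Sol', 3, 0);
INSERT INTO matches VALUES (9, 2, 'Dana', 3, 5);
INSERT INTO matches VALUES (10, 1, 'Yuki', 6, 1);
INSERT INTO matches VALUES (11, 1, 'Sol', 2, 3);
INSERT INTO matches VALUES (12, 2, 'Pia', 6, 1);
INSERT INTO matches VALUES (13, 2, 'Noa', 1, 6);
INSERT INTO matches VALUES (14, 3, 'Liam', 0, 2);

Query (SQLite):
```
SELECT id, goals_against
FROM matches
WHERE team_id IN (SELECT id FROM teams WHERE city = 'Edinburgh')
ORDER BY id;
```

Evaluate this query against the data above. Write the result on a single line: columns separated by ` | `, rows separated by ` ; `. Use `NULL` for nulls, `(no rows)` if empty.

Inner query: teams.id where city = 'Edinburgh'.
Outer: keep matches rows whose team_id is in that set.
Inner query → {1}

2 | 5 ; 6 | 4 ; 8 | 0 ; 10 | 1 ; 11 | 3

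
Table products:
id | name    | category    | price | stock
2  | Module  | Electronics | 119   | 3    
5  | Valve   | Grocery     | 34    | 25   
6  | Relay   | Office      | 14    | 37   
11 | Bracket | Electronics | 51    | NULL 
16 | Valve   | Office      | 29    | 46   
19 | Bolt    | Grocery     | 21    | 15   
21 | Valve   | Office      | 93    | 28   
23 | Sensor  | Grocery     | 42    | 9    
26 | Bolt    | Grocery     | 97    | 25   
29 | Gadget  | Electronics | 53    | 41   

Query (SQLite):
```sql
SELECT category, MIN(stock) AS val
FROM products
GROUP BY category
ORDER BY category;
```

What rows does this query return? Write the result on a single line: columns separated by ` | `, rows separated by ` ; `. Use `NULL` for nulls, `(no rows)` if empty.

Electronics | 3 ; Grocery | 9 ; Office | 28

Partition products by category; compute MIN(stock) within each group.
  Electronics: ids {2, 11, 29} → MIN(stock)=3
  Grocery: ids {5, 19, 23, 26} → MIN(stock)=9
  Office: ids {6, 16, 21} → MIN(stock)=28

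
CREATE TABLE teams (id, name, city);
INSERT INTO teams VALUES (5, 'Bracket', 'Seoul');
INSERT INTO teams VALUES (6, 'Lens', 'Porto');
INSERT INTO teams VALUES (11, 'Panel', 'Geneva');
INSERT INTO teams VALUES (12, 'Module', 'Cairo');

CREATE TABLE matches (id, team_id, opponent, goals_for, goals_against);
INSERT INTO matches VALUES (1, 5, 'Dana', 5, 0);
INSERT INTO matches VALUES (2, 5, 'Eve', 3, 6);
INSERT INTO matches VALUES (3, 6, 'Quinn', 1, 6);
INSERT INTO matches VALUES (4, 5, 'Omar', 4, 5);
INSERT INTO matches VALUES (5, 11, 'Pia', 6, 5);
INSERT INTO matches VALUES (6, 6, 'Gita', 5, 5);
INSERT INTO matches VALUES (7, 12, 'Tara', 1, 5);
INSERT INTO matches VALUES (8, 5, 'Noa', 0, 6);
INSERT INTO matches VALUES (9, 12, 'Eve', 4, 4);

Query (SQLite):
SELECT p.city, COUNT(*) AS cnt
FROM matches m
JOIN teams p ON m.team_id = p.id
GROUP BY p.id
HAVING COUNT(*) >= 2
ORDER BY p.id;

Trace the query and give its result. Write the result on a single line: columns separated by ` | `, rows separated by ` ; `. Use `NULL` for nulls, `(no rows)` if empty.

Seoul | 4 ; Porto | 2 ; Cairo | 2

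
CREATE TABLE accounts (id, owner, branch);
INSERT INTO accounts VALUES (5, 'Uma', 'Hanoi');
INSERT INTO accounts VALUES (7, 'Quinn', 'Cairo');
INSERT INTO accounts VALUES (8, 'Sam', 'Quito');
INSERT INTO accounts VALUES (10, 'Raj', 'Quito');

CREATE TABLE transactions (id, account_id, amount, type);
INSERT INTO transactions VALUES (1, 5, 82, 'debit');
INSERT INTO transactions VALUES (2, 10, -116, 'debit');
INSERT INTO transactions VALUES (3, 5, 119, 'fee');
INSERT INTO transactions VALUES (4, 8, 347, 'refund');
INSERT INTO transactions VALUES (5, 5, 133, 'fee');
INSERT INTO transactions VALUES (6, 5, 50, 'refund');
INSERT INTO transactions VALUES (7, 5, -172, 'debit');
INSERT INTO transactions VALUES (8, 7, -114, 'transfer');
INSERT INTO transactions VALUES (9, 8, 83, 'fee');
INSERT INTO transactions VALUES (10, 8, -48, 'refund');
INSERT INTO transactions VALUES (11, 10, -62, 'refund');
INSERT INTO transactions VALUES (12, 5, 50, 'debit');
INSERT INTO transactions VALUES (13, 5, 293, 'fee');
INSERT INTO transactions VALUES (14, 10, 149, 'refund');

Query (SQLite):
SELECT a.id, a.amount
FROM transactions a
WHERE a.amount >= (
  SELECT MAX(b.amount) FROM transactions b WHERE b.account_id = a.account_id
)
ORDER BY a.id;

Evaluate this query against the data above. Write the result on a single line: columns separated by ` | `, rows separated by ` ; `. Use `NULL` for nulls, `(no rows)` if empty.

4 | 347 ; 8 | -114 ; 13 | 293 ; 14 | 149

For each transactions row a, compute MAX(amount) over rows sharing a.account_id.
Keep row a if a.amount >= that per-group MAX.
  account_id=5: MAX(amount) = 293
  account_id=7: MAX(amount) = -114
  account_id=8: MAX(amount) = 347
  account_id=10: MAX(amount) = 149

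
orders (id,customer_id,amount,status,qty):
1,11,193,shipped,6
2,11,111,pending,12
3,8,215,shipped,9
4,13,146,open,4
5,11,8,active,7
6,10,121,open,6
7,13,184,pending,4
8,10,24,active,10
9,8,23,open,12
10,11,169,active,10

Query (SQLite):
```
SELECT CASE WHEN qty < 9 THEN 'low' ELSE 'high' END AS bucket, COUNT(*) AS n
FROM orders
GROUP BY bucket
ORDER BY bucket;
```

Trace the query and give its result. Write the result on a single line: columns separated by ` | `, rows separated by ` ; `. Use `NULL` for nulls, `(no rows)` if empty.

high | 5 ; low | 5

Bucket rows by qty < 9 → 'low' else 'high'; count each bucket.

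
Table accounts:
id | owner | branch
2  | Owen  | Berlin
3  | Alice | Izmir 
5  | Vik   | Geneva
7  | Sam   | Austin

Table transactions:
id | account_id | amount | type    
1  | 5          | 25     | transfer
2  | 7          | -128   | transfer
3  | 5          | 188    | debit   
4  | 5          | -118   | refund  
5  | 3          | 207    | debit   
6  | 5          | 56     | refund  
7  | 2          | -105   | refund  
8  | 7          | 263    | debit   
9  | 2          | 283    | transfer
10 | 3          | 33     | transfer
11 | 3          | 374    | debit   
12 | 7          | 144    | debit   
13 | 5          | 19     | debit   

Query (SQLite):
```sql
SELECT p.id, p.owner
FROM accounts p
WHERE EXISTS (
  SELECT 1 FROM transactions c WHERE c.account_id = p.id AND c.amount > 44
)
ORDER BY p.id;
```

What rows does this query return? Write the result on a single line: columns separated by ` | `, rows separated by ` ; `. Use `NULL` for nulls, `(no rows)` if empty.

2 | Owen ; 3 | Alice ; 5 | Vik ; 7 | Sam

For each accounts row, check whether any transactions with matching account_id has amount > 44.
Keep rows where that is true.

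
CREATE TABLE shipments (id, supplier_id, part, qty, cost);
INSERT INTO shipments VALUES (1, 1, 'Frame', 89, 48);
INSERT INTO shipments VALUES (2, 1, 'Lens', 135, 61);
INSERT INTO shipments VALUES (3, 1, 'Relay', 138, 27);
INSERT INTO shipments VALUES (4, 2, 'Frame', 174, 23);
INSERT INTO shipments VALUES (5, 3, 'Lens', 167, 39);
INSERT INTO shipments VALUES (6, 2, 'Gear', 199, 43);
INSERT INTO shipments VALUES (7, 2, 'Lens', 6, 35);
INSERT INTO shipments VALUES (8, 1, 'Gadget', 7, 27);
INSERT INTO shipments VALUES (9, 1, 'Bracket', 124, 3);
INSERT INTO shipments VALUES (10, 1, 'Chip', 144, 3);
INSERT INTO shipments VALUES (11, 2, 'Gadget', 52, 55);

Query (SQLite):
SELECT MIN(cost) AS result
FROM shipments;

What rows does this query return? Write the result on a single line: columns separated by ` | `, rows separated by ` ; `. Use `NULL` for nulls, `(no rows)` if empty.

All cost values: [48, 61, 27, 23, 39, 43, 35, 27, 3, 3, 55].
MIN of non-NULL values = 3.

3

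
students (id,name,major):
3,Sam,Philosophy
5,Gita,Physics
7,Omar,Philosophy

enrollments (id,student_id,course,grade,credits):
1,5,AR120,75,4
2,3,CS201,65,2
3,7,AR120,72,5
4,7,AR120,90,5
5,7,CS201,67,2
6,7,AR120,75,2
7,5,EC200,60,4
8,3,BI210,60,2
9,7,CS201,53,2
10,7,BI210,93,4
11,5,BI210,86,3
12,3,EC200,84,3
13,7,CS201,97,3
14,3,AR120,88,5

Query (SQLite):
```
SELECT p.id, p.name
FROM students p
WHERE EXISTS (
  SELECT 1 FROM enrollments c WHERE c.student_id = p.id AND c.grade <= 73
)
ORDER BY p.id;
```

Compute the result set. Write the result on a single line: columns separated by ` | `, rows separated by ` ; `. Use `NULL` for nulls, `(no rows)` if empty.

3 | Sam ; 5 | Gita ; 7 | Omar

For each students row, check whether any enrollments with matching student_id has grade <= 73.
Keep rows where that is true.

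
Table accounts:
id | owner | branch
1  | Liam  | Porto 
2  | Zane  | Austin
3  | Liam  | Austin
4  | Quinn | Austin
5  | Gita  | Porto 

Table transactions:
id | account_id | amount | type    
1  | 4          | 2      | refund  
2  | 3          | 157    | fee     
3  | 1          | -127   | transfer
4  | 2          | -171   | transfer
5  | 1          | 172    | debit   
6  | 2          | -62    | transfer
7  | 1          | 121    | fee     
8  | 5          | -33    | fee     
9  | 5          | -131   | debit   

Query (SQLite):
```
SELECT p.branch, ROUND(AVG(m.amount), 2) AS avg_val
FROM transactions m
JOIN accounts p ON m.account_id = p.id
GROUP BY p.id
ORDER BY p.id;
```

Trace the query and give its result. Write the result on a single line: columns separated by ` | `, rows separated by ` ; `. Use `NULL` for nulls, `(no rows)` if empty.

Porto | 55.33 ; Austin | -116.5 ; Austin | 157 ; Austin | 2 ; Porto | -82

Join each transactions row to its accounts via account_id.
Group joined rows by accounts.id; compute ROUND(AVG(m.amount), 2) per group.
  1: ids {3, 5, 7} → ROUND(AVG(m.amount), 2)=55.33
  2: ids {4, 6} → ROUND(AVG(m.amount), 2)=-116.5
  3: ids {2} → ROUND(AVG(m.amount), 2)=157
  4: ids {1} → ROUND(AVG(m.amount), 2)=2
  5: ids {8, 9} → ROUND(AVG(m.amount), 2)=-82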